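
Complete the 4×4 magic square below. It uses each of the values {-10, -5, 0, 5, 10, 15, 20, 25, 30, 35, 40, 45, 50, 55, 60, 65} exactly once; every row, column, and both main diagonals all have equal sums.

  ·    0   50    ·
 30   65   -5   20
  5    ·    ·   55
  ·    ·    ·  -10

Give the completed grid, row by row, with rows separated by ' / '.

The 16 entries sum to 440, so each line sums to 440/4 = 110.
From column 4, 110 − (20 + 55 + (-10)) gives (1,4) = 45.
Row 1 must total 110; the given cells sum to 95, so (1,1) = 15.
Column 1 needs 110; the known cells sum to 50, so (4,1) = 60.
The remaining cell in main diagonal is (3,3) = 110 − 70 = 40.
Anti-diagonal needs 110; the known cells sum to 100, so (3,2) = 10.
Using column 2: 0 + 65 + 10 + ? → (4,2) = 110 − 75 = 35.
From column 3, 110 − (50 + (-5) + 40) gives (4,3) = 25.

15 0 50 45 / 30 65 -5 20 / 5 10 40 55 / 60 35 25 -10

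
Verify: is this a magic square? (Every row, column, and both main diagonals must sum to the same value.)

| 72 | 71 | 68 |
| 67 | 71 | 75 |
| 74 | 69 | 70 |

No — main diagonal sums to 213 but row 1 sums to 211.

Row 1: 72 + 71 + 68 = 211.
Row 2: 67 + 71 + 75 = 213.
Row 3: 74 + 69 + 70 = 213.
Column 1: 72 + 67 + 74 = 213.
Column 2: 71 + 71 + 69 = 211.
Column 3: 68 + 75 + 70 = 213.
Main diagonal: 72 + 71 + 70 = 213.
Anti-diagonal: 68 + 71 + 74 = 213.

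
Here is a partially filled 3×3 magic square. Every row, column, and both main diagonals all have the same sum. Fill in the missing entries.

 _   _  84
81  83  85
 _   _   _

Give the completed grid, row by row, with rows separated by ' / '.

Row 2 is already complete: 81 + 83 + 85 = 249, so that is the magic constant.
Column 3 must total 249; the given cells sum to 169, so (3,3) = 80.
From main diagonal, 249 − (83 + 80) gives (1,1) = 86.
Anti-diagonal: 84 + 83 + ? = 249, so (3,1) = 82.
The remaining cell in row 1 is (1,2) = 249 − 170 = 79.
Row 3 needs 249; the known cells sum to 162, so (3,2) = 87.

86 79 84 / 81 83 85 / 82 87 80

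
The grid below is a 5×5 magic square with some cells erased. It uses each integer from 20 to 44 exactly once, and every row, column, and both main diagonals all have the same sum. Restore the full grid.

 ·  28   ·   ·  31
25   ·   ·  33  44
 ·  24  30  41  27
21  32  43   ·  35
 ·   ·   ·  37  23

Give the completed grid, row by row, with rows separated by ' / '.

The entries are 20 through 44, which sum to 800, so each line sums to 800/5 = 160.
Row 3 needs 160; the known cells sum to 122, so (3,1) = 38.
From row 4, 160 − (21 + 32 + 43 + 35) gives (4,4) = 29.
Using column 4: 33 + 41 + 29 + 37 + ? → (1,4) = 160 − 140 = 20.
The remaining cell in anti-diagonal is (5,1) = 160 − 126 = 34.
Column 1: 25 + 38 + 21 + 34 + ? = 160, so (1,1) = 42.
Using main diagonal: 42 + 30 + 29 + 23 + ? → (2,2) = 160 − 124 = 36.
From row 1, 160 − (42 + 28 + 20 + 31) gives (1,3) = 39.
The remaining cell in row 2 is (2,3) = 160 − 138 = 22.
From column 2, 160 − (28 + 36 + 24 + 32) gives (5,2) = 40.
Column 3: 39 + 22 + 30 + 43 + ? = 160, so (5,3) = 26.

42 28 39 20 31 / 25 36 22 33 44 / 38 24 30 41 27 / 21 32 43 29 35 / 34 40 26 37 23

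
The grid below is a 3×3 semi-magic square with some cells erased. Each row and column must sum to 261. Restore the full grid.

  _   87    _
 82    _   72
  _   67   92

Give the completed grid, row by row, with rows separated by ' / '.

Row 2: 82 + 72 + ? = 261, so (2,2) = 107.
Using row 3: 67 + 92 + ? → (3,1) = 261 − 159 = 102.
Column 1: 82 + 102 + ? = 261, so (1,1) = 77.
The remaining cell in column 3 is (1,3) = 261 − 164 = 97.

77 87 97 / 82 107 72 / 102 67 92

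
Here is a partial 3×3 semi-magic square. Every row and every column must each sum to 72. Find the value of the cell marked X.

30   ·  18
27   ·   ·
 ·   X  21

36

The remaining cell in row 1 is (1,2) = 72 − 48 = 24.
Column 1: 30 + 27 + ? = 72, so (3,1) = 15.
Column 3 must total 72; the given cells sum to 39, so (2,3) = 33.
Row 2: 27 + 33 + ? = 72, so (2,2) = 12.
Row 3: 15 + 21 + ? = 72, so (3,2) = 36.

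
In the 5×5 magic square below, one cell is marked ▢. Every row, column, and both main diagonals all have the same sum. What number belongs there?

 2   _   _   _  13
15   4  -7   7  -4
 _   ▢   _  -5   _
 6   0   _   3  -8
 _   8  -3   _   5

12

Row 2 is complete and sums to 15; that is the magic constant.
Row 4 needs 15; the known cells sum to 1, so (4,3) = 14.
Using column 5: 13 + (-4) + (-8) + 5 + ? → (3,5) = 15 − 6 = 9.
From main diagonal, 15 − (2 + 4 + 3 + 5) gives (3,3) = 1.
Anti-diagonal: 13 + 7 + 1 + 0 + ? = 15, so (5,1) = -6.
Row 5: -6 + 8 + (-3) + 5 + ? = 15, so (5,4) = 11.
Using column 1: 2 + 15 + 6 + (-6) + ? → (3,1) = 15 − 17 = -2.
Using column 3: -7 + 1 + 14 + (-3) + ? → (1,3) = 15 − 5 = 10.
From column 4, 15 − (7 + (-5) + 3 + 11) gives (1,4) = -1.
Row 1 must total 15; the given cells sum to 24, so (1,2) = -9.
From row 3, 15 − (-2 + 1 + (-5) + 9) gives (3,2) = 12.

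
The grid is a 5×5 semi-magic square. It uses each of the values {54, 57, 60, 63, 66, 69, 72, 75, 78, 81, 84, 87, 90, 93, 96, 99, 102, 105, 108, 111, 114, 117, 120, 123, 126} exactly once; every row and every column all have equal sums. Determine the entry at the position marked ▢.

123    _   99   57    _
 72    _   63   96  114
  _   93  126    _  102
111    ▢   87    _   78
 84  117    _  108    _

54

The 25 entries sum to 2250, so each line sums to 2250/5 = 450.
Row 2: 72 + 63 + 96 + 114 + ? = 450, so (2,2) = 105.
Using column 1: 123 + 72 + 111 + 84 + ? → (3,1) = 450 − 390 = 60.
Column 3 needs 450; the known cells sum to 375, so (5,3) = 75.
Using row 3: 60 + 93 + 126 + 102 + ? → (3,4) = 450 − 381 = 69.
Row 5: 84 + 117 + 75 + 108 + ? = 450, so (5,5) = 66.
Column 4: 57 + 96 + 69 + 108 + ? = 450, so (4,4) = 120.
Column 5 needs 450; the known cells sum to 360, so (1,5) = 90.
The remaining cell in row 1 is (1,2) = 450 − 369 = 81.
From row 4, 450 − (111 + 87 + 120 + 78) gives (4,2) = 54.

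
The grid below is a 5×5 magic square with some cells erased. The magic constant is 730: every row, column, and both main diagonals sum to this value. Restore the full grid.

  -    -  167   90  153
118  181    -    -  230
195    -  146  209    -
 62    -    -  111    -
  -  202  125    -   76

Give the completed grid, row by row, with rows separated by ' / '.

From main diagonal, 730 − (181 + 146 + 111 + 76) gives (1,1) = 216.
Row 1 needs 730; the known cells sum to 626, so (1,2) = 104.
Column 1: 216 + 118 + 195 + 62 + ? = 730, so (5,1) = 139.
The remaining cell in row 5 is (5,4) = 730 − 542 = 188.
The remaining cell in column 4 is (2,4) = 730 − 598 = 132.
Using anti-diagonal: 153 + 132 + 146 + 139 + ? → (4,2) = 730 − 570 = 160.
Row 2 must total 730; the given cells sum to 661, so (2,3) = 69.
From column 2, 730 − (104 + 181 + 160 + 202) gives (3,2) = 83.
Column 3 needs 730; the known cells sum to 507, so (4,3) = 223.
Row 3: 195 + 83 + 146 + 209 + ? = 730, so (3,5) = 97.
The remaining cell in row 4 is (4,5) = 730 − 556 = 174.

216 104 167 90 153 / 118 181 69 132 230 / 195 83 146 209 97 / 62 160 223 111 174 / 139 202 125 188 76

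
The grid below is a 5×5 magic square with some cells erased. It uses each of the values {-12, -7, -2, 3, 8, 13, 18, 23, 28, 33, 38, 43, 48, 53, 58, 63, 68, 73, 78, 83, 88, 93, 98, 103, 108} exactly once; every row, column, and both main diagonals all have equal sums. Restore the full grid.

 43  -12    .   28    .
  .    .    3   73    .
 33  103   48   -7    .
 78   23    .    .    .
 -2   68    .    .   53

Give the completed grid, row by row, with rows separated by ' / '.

The 25 entries sum to 1200, so each line sums to 1200/5 = 240.
Row 3 needs 240; the known cells sum to 177, so (3,5) = 63.
Column 1: 43 + 33 + 78 + (-2) + ? = 240, so (2,1) = 88.
From column 2, 240 − (-12 + 103 + 23 + 68) gives (2,2) = 58.
Main diagonal needs 240; the known cells sum to 202, so (4,4) = 38.
From anti-diagonal, 240 − (73 + 48 + 23 + (-2)) gives (1,5) = 98.
From row 1, 240 − (43 + (-12) + 28 + 98) gives (1,3) = 83.
Row 2 needs 240; the known cells sum to 222, so (2,5) = 18.
Column 4 needs 240; the known cells sum to 132, so (5,4) = 108.
Column 5 needs 240; the known cells sum to 232, so (4,5) = 8.
From row 4, 240 − (78 + 23 + 38 + 8) gives (4,3) = 93.
Row 5: -2 + 68 + 108 + 53 + ? = 240, so (5,3) = 13.

43 -12 83 28 98 / 88 58 3 73 18 / 33 103 48 -7 63 / 78 23 93 38 8 / -2 68 13 108 53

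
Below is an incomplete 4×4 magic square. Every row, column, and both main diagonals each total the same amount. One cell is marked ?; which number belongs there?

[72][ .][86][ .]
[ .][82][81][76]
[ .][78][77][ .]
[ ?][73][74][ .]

84

Column 3 is complete and sums to 318; that is the magic constant.
Using row 2: 82 + 81 + 76 + ? → (2,1) = 318 − 239 = 79.
Column 2: 82 + 78 + 73 + ? = 318, so (1,2) = 85.
Main diagonal needs 318; the known cells sum to 231, so (4,4) = 87.
From row 1, 318 − (72 + 85 + 86) gives (1,4) = 75.
Using row 4: 73 + 74 + 87 + ? → (4,1) = 318 − 234 = 84.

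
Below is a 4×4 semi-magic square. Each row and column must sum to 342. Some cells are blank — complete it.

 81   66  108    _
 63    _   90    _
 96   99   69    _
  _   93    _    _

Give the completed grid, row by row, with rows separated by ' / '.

81 66 108 87 / 63 84 90 105 / 96 99 69 78 / 102 93 75 72

Using row 1: 81 + 66 + 108 + ? → (1,4) = 342 − 255 = 87.
Row 3 must total 342; the given cells sum to 264, so (3,4) = 78.
Using column 1: 81 + 63 + 96 + ? → (4,1) = 342 − 240 = 102.
Column 2: 66 + 99 + 93 + ? = 342, so (2,2) = 84.
Using column 3: 108 + 90 + 69 + ? → (4,3) = 342 − 267 = 75.
Row 2 must total 342; the given cells sum to 237, so (2,4) = 105.
From row 4, 342 − (102 + 93 + 75) gives (4,4) = 72.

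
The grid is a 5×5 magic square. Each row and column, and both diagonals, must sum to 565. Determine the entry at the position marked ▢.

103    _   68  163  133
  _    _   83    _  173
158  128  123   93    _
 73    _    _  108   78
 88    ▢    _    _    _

From row 1, 565 − (103 + 68 + 163 + 133) gives (1,2) = 98.
From row 3, 565 − (158 + 128 + 123 + 93) gives (3,5) = 63.
Column 1: 103 + 158 + 73 + 88 + ? = 565, so (2,1) = 143.
Column 5 needs 565; the known cells sum to 447, so (5,5) = 118.
Main diagonal: 103 + 123 + 108 + 118 + ? = 565, so (2,2) = 113.
Row 2 must total 565; the given cells sum to 512, so (2,4) = 53.
Column 4 must total 565; the given cells sum to 417, so (5,4) = 148.
From anti-diagonal, 565 − (133 + 53 + 123 + 88) gives (4,2) = 168.
From row 4, 565 − (73 + 168 + 108 + 78) gives (4,3) = 138.
From column 2, 565 − (98 + 113 + 128 + 168) gives (5,2) = 58.

58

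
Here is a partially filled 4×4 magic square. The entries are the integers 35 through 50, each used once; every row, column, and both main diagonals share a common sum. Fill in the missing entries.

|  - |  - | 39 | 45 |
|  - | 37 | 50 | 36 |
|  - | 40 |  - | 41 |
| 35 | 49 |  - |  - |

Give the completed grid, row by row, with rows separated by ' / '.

The entries are 35 through 50, which sum to 680, so each line sums to 680/4 = 170.
Row 2 must total 170; the given cells sum to 123, so (2,1) = 47.
From column 2, 170 − (37 + 40 + 49) gives (1,2) = 44.
Column 4 needs 170; the known cells sum to 122, so (4,4) = 48.
From row 1, 170 − (44 + 39 + 45) gives (1,1) = 42.
Row 4: 35 + 49 + 48 + ? = 170, so (4,3) = 38.
Column 1: 42 + 47 + 35 + ? = 170, so (3,1) = 46.
Column 3: 39 + 50 + 38 + ? = 170, so (3,3) = 43.

42 44 39 45 / 47 37 50 36 / 46 40 43 41 / 35 49 38 48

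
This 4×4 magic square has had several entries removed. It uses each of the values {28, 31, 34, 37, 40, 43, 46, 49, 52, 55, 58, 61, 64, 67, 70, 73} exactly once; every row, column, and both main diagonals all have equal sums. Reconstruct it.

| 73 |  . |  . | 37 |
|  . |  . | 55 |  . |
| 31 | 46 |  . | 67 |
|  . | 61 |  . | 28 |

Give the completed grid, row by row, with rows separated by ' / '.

73 52 40 37 / 34 43 55 70 / 31 46 58 67 / 64 61 49 28

The 16 entries sum to 808, so each line sums to 808/4 = 202.
Using row 3: 31 + 46 + 67 + ? → (3,3) = 202 − 144 = 58.
Column 4 must total 202; the given cells sum to 132, so (2,4) = 70.
Main diagonal needs 202; the known cells sum to 159, so (2,2) = 43.
The remaining cell in anti-diagonal is (4,1) = 202 − 138 = 64.
Row 2: 43 + 55 + 70 + ? = 202, so (2,1) = 34.
Using row 4: 64 + 61 + 28 + ? → (4,3) = 202 − 153 = 49.
The remaining cell in column 2 is (1,2) = 202 − 150 = 52.
From column 3, 202 − (55 + 58 + 49) gives (1,3) = 40.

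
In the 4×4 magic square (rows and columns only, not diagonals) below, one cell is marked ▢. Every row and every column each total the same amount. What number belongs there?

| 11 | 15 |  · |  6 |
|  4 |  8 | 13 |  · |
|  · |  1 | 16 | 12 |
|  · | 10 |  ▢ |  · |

Column 2 is complete and sums to 34; that is the magic constant.
Using row 1: 11 + 15 + 6 + ? → (1,3) = 34 − 32 = 2.
The remaining cell in row 2 is (2,4) = 34 − 25 = 9.
Row 3: 1 + 16 + 12 + ? = 34, so (3,1) = 5.
Column 1 needs 34; the known cells sum to 20, so (4,1) = 14.
Column 3: 2 + 13 + 16 + ? = 34, so (4,3) = 3.

3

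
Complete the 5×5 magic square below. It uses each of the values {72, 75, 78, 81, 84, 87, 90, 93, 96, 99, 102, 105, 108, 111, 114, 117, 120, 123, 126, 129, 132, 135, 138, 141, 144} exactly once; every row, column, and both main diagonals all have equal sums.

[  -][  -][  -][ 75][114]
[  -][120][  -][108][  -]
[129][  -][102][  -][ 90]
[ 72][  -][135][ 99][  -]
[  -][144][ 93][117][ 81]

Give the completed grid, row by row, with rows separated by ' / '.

The 25 entries sum to 2700, so each line sums to 2700/5 = 540.
Row 5 must total 540; the given cells sum to 435, so (5,1) = 105.
Column 4: 75 + 108 + 99 + 117 + ? = 540, so (3,4) = 141.
Main diagonal needs 540; the known cells sum to 402, so (1,1) = 138.
Anti-diagonal needs 540; the known cells sum to 429, so (4,2) = 111.
Using row 3: 129 + 102 + 141 + 90 + ? → (3,2) = 540 − 462 = 78.
Row 4: 72 + 111 + 135 + 99 + ? = 540, so (4,5) = 123.
Using column 1: 138 + 129 + 72 + 105 + ? → (2,1) = 540 − 444 = 96.
Column 2: 120 + 78 + 111 + 144 + ? = 540, so (1,2) = 87.
Column 5 must total 540; the given cells sum to 408, so (2,5) = 132.
Row 1 needs 540; the known cells sum to 414, so (1,3) = 126.
Row 2 must total 540; the given cells sum to 456, so (2,3) = 84.

138 87 126 75 114 / 96 120 84 108 132 / 129 78 102 141 90 / 72 111 135 99 123 / 105 144 93 117 81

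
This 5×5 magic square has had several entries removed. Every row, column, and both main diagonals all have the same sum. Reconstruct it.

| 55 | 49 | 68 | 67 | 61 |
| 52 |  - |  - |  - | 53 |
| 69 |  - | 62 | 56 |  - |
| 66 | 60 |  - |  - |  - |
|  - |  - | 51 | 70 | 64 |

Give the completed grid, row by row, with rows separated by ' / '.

55 49 68 67 61 / 52 71 65 59 53 / 69 63 62 56 50 / 66 60 54 48 72 / 58 57 51 70 64

Row 1 is already complete: 55 + 49 + 68 + 67 + 61 = 300, so that is the magic constant.
Column 1 must total 300; the given cells sum to 242, so (5,1) = 58.
Anti-diagonal needs 300; the known cells sum to 241, so (2,4) = 59.
Using row 5: 58 + 51 + 70 + 64 + ? → (5,2) = 300 − 243 = 57.
The remaining cell in column 4 is (4,4) = 300 − 252 = 48.
Main diagonal must total 300; the given cells sum to 229, so (2,2) = 71.
The remaining cell in row 2 is (2,3) = 300 − 235 = 65.
Column 2 must total 300; the given cells sum to 237, so (3,2) = 63.
Column 3: 68 + 65 + 62 + 51 + ? = 300, so (4,3) = 54.
Row 3 needs 300; the known cells sum to 250, so (3,5) = 50.
From row 4, 300 − (66 + 60 + 54 + 48) gives (4,5) = 72.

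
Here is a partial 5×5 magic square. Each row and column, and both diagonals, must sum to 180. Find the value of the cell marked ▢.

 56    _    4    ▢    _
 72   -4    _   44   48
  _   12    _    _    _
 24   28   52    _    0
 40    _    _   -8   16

Row 2 needs 180; the known cells sum to 160, so (2,3) = 20.
The remaining cell in row 4 is (4,4) = 180 − 104 = 76.
From column 1, 180 − (56 + 72 + 24 + 40) gives (3,1) = -12.
Main diagonal must total 180; the given cells sum to 144, so (3,3) = 36.
Anti-diagonal must total 180; the given cells sum to 148, so (1,5) = 32.
The remaining cell in column 3 is (5,3) = 180 − 112 = 68.
The remaining cell in column 5 is (3,5) = 180 − 96 = 84.
Row 3 must total 180; the given cells sum to 120, so (3,4) = 60.
From row 5, 180 − (40 + 68 + (-8) + 16) gives (5,2) = 64.
Column 2: -4 + 12 + 28 + 64 + ? = 180, so (1,2) = 80.
Using column 4: 44 + 60 + 76 + (-8) + ? → (1,4) = 180 − 172 = 8.

8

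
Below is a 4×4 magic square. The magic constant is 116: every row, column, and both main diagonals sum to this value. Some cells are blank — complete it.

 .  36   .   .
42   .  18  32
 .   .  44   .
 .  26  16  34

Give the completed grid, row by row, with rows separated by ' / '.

From row 2, 116 − (42 + 18 + 32) gives (2,2) = 24.
Row 4 must total 116; the given cells sum to 76, so (4,1) = 40.
Column 2 must total 116; the given cells sum to 86, so (3,2) = 30.
Column 3 needs 116; the known cells sum to 78, so (1,3) = 38.
The remaining cell in main diagonal is (1,1) = 116 − 102 = 14.
Anti-diagonal must total 116; the given cells sum to 88, so (1,4) = 28.
Column 1: 14 + 42 + 40 + ? = 116, so (3,1) = 20.
Column 4: 28 + 32 + 34 + ? = 116, so (3,4) = 22.

14 36 38 28 / 42 24 18 32 / 20 30 44 22 / 40 26 16 34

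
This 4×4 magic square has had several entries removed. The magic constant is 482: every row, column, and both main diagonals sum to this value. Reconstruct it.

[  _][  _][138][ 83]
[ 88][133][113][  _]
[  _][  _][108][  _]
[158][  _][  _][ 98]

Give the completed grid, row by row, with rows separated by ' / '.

Row 2 must total 482; the given cells sum to 334, so (2,4) = 148.
Column 3 must total 482; the given cells sum to 359, so (4,3) = 123.
From column 4, 482 − (83 + 148 + 98) gives (3,4) = 153.
Main diagonal needs 482; the known cells sum to 339, so (1,1) = 143.
Anti-diagonal needs 482; the known cells sum to 354, so (3,2) = 128.
Using row 1: 143 + 138 + 83 + ? → (1,2) = 482 − 364 = 118.
The remaining cell in row 3 is (3,1) = 482 − 389 = 93.
Row 4 needs 482; the known cells sum to 379, so (4,2) = 103.

143 118 138 83 / 88 133 113 148 / 93 128 108 153 / 158 103 123 98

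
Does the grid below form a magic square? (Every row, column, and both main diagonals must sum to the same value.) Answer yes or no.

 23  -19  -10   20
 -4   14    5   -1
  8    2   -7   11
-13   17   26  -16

Row 1: 23 + (-19) + (-10) + 20 = 14.
Row 2: -4 + 14 + 5 + (-1) = 14.
Row 3: 8 + 2 + (-7) + 11 = 14.
Row 4: -13 + 17 + 26 + (-16) = 14.
Column 1: 23 + (-4) + 8 + (-13) = 14.
Column 2: -19 + 14 + 2 + 17 = 14.
Column 3: -10 + 5 + (-7) + 26 = 14.
Column 4: 20 + (-1) + 11 + (-16) = 14.
Main diagonal: 23 + 14 + (-7) + (-16) = 14.
Anti-diagonal: 20 + 5 + 2 + (-13) = 14.
All lines sum to 14.

Yes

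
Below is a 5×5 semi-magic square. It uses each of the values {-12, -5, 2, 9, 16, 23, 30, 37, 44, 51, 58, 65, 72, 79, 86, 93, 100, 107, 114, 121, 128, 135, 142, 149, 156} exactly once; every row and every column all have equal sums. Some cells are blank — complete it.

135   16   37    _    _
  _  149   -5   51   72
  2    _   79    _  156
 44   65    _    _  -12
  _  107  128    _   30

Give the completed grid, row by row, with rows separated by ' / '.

135 16 37 58 114 / 93 149 -5 51 72 / 2 23 79 100 156 / 44 65 121 142 -12 / 86 107 128 9 30

The 25 entries sum to 1800, so each line sums to 1800/5 = 360.
From row 2, 360 − (149 + (-5) + 51 + 72) gives (2,1) = 93.
Column 1: 135 + 93 + 2 + 44 + ? = 360, so (5,1) = 86.
Using column 2: 16 + 149 + 65 + 107 + ? → (3,2) = 360 − 337 = 23.
Column 3: 37 + (-5) + 79 + 128 + ? = 360, so (4,3) = 121.
From column 5, 360 − (72 + 156 + (-12) + 30) gives (1,5) = 114.
From row 1, 360 − (135 + 16 + 37 + 114) gives (1,4) = 58.
The remaining cell in row 3 is (3,4) = 360 − 260 = 100.
Row 4: 44 + 65 + 121 + (-12) + ? = 360, so (4,4) = 142.
Row 5 needs 360; the known cells sum to 351, so (5,4) = 9.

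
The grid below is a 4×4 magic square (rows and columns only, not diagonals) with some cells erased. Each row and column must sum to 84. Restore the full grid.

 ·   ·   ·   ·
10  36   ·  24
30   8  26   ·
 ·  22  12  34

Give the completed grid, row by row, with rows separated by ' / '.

Row 2 must total 84; the given cells sum to 70, so (2,3) = 14.
The remaining cell in row 3 is (3,4) = 84 − 64 = 20.
Using row 4: 22 + 12 + 34 + ? → (4,1) = 84 − 68 = 16.
Column 1 must total 84; the given cells sum to 56, so (1,1) = 28.
Column 2 must total 84; the given cells sum to 66, so (1,2) = 18.
Column 3 must total 84; the given cells sum to 52, so (1,3) = 32.
Column 4: 24 + 20 + 34 + ? = 84, so (1,4) = 6.

28 18 32 6 / 10 36 14 24 / 30 8 26 20 / 16 22 12 34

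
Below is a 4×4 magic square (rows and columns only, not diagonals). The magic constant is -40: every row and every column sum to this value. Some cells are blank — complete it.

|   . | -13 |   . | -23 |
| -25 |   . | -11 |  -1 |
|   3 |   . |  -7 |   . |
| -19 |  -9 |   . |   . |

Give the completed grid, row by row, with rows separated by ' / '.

Row 2 must total -40; the given cells sum to -37, so (2,2) = -3.
Using column 1: -25 + 3 + (-19) + ? → (1,1) = -40 − (-41) = 1.
The remaining cell in column 2 is (3,2) = -40 − (-25) = -15.
The remaining cell in row 1 is (1,3) = -40 − (-35) = -5.
The remaining cell in row 3 is (3,4) = -40 − (-19) = -21.
Column 3 must total -40; the given cells sum to -23, so (4,3) = -17.
From column 4, -40 − (-23 + (-1) + (-21)) gives (4,4) = 5.

1 -13 -5 -23 / -25 -3 -11 -1 / 3 -15 -7 -21 / -19 -9 -17 5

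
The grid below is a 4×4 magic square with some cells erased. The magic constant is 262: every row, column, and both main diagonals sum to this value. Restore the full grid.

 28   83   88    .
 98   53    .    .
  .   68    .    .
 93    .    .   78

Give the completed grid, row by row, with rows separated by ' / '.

28 83 88 63 / 98 53 38 73 / 43 68 103 48 / 93 58 33 78

Using row 1: 28 + 83 + 88 + ? → (1,4) = 262 − 199 = 63.
The remaining cell in column 1 is (3,1) = 262 − 219 = 43.
Column 2: 83 + 53 + 68 + ? = 262, so (4,2) = 58.
From main diagonal, 262 − (28 + 53 + 78) gives (3,3) = 103.
Anti-diagonal: 63 + 68 + 93 + ? = 262, so (2,3) = 38.
The remaining cell in row 2 is (2,4) = 262 − 189 = 73.
Using row 3: 43 + 68 + 103 + ? → (3,4) = 262 − 214 = 48.
From row 4, 262 − (93 + 58 + 78) gives (4,3) = 33.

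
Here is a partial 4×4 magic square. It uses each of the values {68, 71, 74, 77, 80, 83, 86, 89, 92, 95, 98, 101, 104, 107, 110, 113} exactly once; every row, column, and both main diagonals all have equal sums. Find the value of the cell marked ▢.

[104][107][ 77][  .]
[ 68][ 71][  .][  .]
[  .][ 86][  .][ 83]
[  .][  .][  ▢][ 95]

80

The 16 entries sum to 1448, so each line sums to 1448/4 = 362.
Row 1 needs 362; the known cells sum to 288, so (1,4) = 74.
Column 2 must total 362; the given cells sum to 264, so (4,2) = 98.
Column 4 needs 362; the known cells sum to 252, so (2,4) = 110.
Main diagonal: 104 + 71 + 95 + ? = 362, so (3,3) = 92.
Row 2 must total 362; the given cells sum to 249, so (2,3) = 113.
Using row 3: 86 + 92 + 83 + ? → (3,1) = 362 − 261 = 101.
Using column 1: 104 + 68 + 101 + ? → (4,1) = 362 − 273 = 89.
Column 3 needs 362; the known cells sum to 282, so (4,3) = 80.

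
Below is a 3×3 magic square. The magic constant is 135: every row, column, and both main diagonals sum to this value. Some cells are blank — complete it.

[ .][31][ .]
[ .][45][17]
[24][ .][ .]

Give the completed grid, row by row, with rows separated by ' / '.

Row 2 needs 135; the known cells sum to 62, so (2,1) = 73.
From column 1, 135 − (73 + 24) gives (1,1) = 38.
The remaining cell in column 2 is (3,2) = 135 − 76 = 59.
The remaining cell in main diagonal is (3,3) = 135 − 83 = 52.
The remaining cell in anti-diagonal is (1,3) = 135 − 69 = 66.

38 31 66 / 73 45 17 / 24 59 52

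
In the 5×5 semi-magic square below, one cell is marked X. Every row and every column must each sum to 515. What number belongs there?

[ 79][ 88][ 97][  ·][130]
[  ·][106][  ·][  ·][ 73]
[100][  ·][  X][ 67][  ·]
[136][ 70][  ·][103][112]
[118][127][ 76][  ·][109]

Using row 1: 79 + 88 + 97 + 130 + ? → (1,4) = 515 − 394 = 121.
Row 4 must total 515; the given cells sum to 421, so (4,3) = 94.
Row 5: 118 + 127 + 76 + 109 + ? = 515, so (5,4) = 85.
The remaining cell in column 1 is (2,1) = 515 − 433 = 82.
Column 2 needs 515; the known cells sum to 391, so (3,2) = 124.
From column 4, 515 − (121 + 67 + 103 + 85) gives (2,4) = 139.
From column 5, 515 − (130 + 73 + 112 + 109) gives (3,5) = 91.
Row 2 needs 515; the known cells sum to 400, so (2,3) = 115.
Row 3: 100 + 124 + 67 + 91 + ? = 515, so (3,3) = 133.

133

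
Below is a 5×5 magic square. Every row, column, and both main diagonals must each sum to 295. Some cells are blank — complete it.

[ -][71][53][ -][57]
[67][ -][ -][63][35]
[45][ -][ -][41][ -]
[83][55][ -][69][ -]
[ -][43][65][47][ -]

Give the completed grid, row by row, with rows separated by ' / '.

The remaining cell in column 4 is (1,4) = 295 − 220 = 75.
The remaining cell in row 1 is (1,1) = 295 − 256 = 39.
Column 1: 39 + 67 + 45 + 83 + ? = 295, so (5,1) = 61.
The remaining cell in anti-diagonal is (3,3) = 295 − 236 = 59.
Using row 5: 61 + 43 + 65 + 47 + ? → (5,5) = 295 − 216 = 79.
Using main diagonal: 39 + 59 + 69 + 79 + ? → (2,2) = 295 − 246 = 49.
The remaining cell in row 2 is (2,3) = 295 − 214 = 81.
From column 2, 295 − (71 + 49 + 55 + 43) gives (3,2) = 77.
The remaining cell in column 3 is (4,3) = 295 − 258 = 37.
Row 3 needs 295; the known cells sum to 222, so (3,5) = 73.
Row 4: 83 + 55 + 37 + 69 + ? = 295, so (4,5) = 51.

39 71 53 75 57 / 67 49 81 63 35 / 45 77 59 41 73 / 83 55 37 69 51 / 61 43 65 47 79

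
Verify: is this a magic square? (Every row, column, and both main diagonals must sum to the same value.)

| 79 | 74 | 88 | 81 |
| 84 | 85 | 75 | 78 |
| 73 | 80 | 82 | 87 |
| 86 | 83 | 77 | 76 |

Yes

Row 1: 79 + 74 + 88 + 81 = 322.
Row 2: 84 + 85 + 75 + 78 = 322.
Row 3: 73 + 80 + 82 + 87 = 322.
Row 4: 86 + 83 + 77 + 76 = 322.
Column 1: 79 + 84 + 73 + 86 = 322.
Column 2: 74 + 85 + 80 + 83 = 322.
Column 3: 88 + 75 + 82 + 77 = 322.
Column 4: 81 + 78 + 87 + 76 = 322.
Main diagonal: 79 + 85 + 82 + 76 = 322.
Anti-diagonal: 81 + 75 + 80 + 86 = 322.
All lines sum to 322.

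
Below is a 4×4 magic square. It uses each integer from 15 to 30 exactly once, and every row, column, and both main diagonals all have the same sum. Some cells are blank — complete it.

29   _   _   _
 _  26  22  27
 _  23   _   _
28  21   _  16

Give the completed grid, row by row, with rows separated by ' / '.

29 20 24 17 / 15 26 22 27 / 18 23 19 30 / 28 21 25 16

The entries are 15 through 30, which sum to 360, so each line sums to 360/4 = 90.
Row 2 must total 90; the given cells sum to 75, so (2,1) = 15.
Row 4: 28 + 21 + 16 + ? = 90, so (4,3) = 25.
Column 1 needs 90; the known cells sum to 72, so (3,1) = 18.
Column 2 needs 90; the known cells sum to 70, so (1,2) = 20.
The remaining cell in main diagonal is (3,3) = 90 − 71 = 19.
Anti-diagonal: 22 + 23 + 28 + ? = 90, so (1,4) = 17.
From row 1, 90 − (29 + 20 + 17) gives (1,3) = 24.
Row 3: 18 + 23 + 19 + ? = 90, so (3,4) = 30.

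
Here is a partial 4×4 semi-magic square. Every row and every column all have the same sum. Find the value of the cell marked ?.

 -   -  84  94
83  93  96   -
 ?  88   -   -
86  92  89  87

90

Row 4 is complete and sums to 354; that is the magic constant.
The remaining cell in row 2 is (2,4) = 354 − 272 = 82.
The remaining cell in column 2 is (1,2) = 354 − 273 = 81.
The remaining cell in column 3 is (3,3) = 354 − 269 = 85.
Column 4 must total 354; the given cells sum to 263, so (3,4) = 91.
Using row 1: 81 + 84 + 94 + ? → (1,1) = 354 − 259 = 95.
The remaining cell in row 3 is (3,1) = 354 − 264 = 90.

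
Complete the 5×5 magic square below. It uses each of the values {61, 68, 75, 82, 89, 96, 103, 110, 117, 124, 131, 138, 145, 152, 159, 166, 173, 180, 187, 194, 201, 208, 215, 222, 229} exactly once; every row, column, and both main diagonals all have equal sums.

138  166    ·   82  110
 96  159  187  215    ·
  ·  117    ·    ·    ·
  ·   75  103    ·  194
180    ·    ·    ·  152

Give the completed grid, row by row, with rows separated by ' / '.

The 25 entries sum to 3625, so each line sums to 3625/5 = 725.
Row 1 needs 725; the known cells sum to 496, so (1,3) = 229.
Row 2 needs 725; the known cells sum to 657, so (2,5) = 68.
The remaining cell in column 2 is (5,2) = 725 − 517 = 208.
Column 5 needs 725; the known cells sum to 524, so (3,5) = 201.
Anti-diagonal must total 725; the given cells sum to 580, so (3,3) = 145.
The remaining cell in column 3 is (5,3) = 725 − 664 = 61.
The remaining cell in main diagonal is (4,4) = 725 − 594 = 131.
Row 4: 75 + 103 + 131 + 194 + ? = 725, so (4,1) = 222.
From row 5, 725 − (180 + 208 + 61 + 152) gives (5,4) = 124.
Using column 1: 138 + 96 + 222 + 180 + ? → (3,1) = 725 − 636 = 89.
Column 4 needs 725; the known cells sum to 552, so (3,4) = 173.

138 166 229 82 110 / 96 159 187 215 68 / 89 117 145 173 201 / 222 75 103 131 194 / 180 208 61 124 152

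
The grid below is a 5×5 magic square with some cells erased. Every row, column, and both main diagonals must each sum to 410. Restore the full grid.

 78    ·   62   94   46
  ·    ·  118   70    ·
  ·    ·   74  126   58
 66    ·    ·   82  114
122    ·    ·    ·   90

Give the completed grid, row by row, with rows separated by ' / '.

78 130 62 94 46 / 34 86 118 70 102 / 110 42 74 126 58 / 66 98 50 82 114 / 122 54 106 38 90

Using row 1: 78 + 62 + 94 + 46 + ? → (1,2) = 410 − 280 = 130.
From column 4, 410 − (94 + 70 + 126 + 82) gives (5,4) = 38.
Column 5 needs 410; the known cells sum to 308, so (2,5) = 102.
Using main diagonal: 78 + 74 + 82 + 90 + ? → (2,2) = 410 − 324 = 86.
Using anti-diagonal: 46 + 70 + 74 + 122 + ? → (4,2) = 410 − 312 = 98.
Row 2 needs 410; the known cells sum to 376, so (2,1) = 34.
The remaining cell in row 4 is (4,3) = 410 − 360 = 50.
Using column 1: 78 + 34 + 66 + 122 + ? → (3,1) = 410 − 300 = 110.
Column 3: 62 + 118 + 74 + 50 + ? = 410, so (5,3) = 106.
Using row 3: 110 + 74 + 126 + 58 + ? → (3,2) = 410 − 368 = 42.
Row 5 must total 410; the given cells sum to 356, so (5,2) = 54.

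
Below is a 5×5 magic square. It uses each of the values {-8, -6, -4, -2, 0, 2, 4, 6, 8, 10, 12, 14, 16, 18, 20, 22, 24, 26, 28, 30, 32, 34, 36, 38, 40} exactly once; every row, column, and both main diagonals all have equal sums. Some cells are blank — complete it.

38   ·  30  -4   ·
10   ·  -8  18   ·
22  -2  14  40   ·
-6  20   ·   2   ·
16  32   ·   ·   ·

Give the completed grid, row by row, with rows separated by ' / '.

38 4 30 -4 12 / 10 26 -8 18 34 / 22 -2 14 40 6 / -6 20 36 2 28 / 16 32 8 24 0

The 25 entries sum to 400, so each line sums to 400/5 = 80.
Row 3 needs 80; the known cells sum to 74, so (3,5) = 6.
Column 4: -4 + 18 + 40 + 2 + ? = 80, so (5,4) = 24.
Anti-diagonal needs 80; the known cells sum to 68, so (1,5) = 12.
Using row 1: 38 + 30 + (-4) + 12 + ? → (1,2) = 80 − 76 = 4.
Column 2 needs 80; the known cells sum to 54, so (2,2) = 26.
Main diagonal needs 80; the known cells sum to 80, so (5,5) = 0.
Row 2 needs 80; the known cells sum to 46, so (2,5) = 34.
Row 5 must total 80; the given cells sum to 72, so (5,3) = 8.
Using column 3: 30 + (-8) + 14 + 8 + ? → (4,3) = 80 − 44 = 36.
From column 5, 80 − (12 + 34 + 6 + 0) gives (4,5) = 28.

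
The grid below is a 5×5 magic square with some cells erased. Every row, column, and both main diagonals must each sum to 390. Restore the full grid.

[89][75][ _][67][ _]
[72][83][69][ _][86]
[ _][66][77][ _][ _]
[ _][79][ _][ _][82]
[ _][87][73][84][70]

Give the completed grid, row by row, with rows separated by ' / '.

89 75 81 67 78 / 72 83 69 80 86 / 85 66 77 88 74 / 68 79 90 71 82 / 76 87 73 84 70

Row 2 needs 390; the known cells sum to 310, so (2,4) = 80.
The remaining cell in row 5 is (5,1) = 390 − 314 = 76.
The remaining cell in main diagonal is (4,4) = 390 − 319 = 71.
From anti-diagonal, 390 − (80 + 77 + 79 + 76) gives (1,5) = 78.
The remaining cell in row 1 is (1,3) = 390 − 309 = 81.
Column 3 needs 390; the known cells sum to 300, so (4,3) = 90.
From column 4, 390 − (67 + 80 + 71 + 84) gives (3,4) = 88.
Using column 5: 78 + 86 + 82 + 70 + ? → (3,5) = 390 − 316 = 74.
The remaining cell in row 3 is (3,1) = 390 − 305 = 85.
Using row 4: 79 + 90 + 71 + 82 + ? → (4,1) = 390 − 322 = 68.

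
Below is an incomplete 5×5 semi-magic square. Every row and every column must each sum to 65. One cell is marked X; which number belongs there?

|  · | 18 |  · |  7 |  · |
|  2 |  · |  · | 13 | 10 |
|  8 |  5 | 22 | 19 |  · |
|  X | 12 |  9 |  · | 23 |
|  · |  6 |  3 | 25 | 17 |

20

Row 3: 8 + 5 + 22 + 19 + ? = 65, so (3,5) = 11.
Using row 5: 6 + 3 + 25 + 17 + ? → (5,1) = 65 − 51 = 14.
Column 2 must total 65; the given cells sum to 41, so (2,2) = 24.
Column 4: 7 + 13 + 19 + 25 + ? = 65, so (4,4) = 1.
The remaining cell in column 5 is (1,5) = 65 − 61 = 4.
Row 2 needs 65; the known cells sum to 49, so (2,3) = 16.
Row 4: 12 + 9 + 1 + 23 + ? = 65, so (4,1) = 20.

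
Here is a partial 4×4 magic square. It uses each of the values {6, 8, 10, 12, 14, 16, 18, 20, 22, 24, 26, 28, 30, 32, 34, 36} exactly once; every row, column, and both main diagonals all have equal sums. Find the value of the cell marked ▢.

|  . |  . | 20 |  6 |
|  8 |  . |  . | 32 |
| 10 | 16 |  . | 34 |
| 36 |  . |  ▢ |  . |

The 16 entries sum to 336, so each line sums to 336/4 = 84.
Row 3: 10 + 16 + 34 + ? = 84, so (3,3) = 24.
The remaining cell in column 1 is (1,1) = 84 − 54 = 30.
The remaining cell in column 4 is (4,4) = 84 − 72 = 12.
Main diagonal needs 84; the known cells sum to 66, so (2,2) = 18.
Anti-diagonal needs 84; the known cells sum to 58, so (2,3) = 26.
From row 1, 84 − (30 + 20 + 6) gives (1,2) = 28.
Column 2: 28 + 18 + 16 + ? = 84, so (4,2) = 22.
The remaining cell in column 3 is (4,3) = 84 − 70 = 14.

14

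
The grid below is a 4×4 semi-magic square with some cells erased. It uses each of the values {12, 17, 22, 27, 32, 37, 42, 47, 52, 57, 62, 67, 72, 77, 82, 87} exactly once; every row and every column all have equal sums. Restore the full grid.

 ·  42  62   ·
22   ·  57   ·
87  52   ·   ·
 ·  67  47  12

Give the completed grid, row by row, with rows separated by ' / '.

The 16 entries sum to 792, so each line sums to 792/4 = 198.
Row 4 must total 198; the given cells sum to 126, so (4,1) = 72.
From column 1, 198 − (22 + 87 + 72) gives (1,1) = 17.
Using column 2: 42 + 52 + 67 + ? → (2,2) = 198 − 161 = 37.
The remaining cell in column 3 is (3,3) = 198 − 166 = 32.
Row 1 needs 198; the known cells sum to 121, so (1,4) = 77.
Row 2 needs 198; the known cells sum to 116, so (2,4) = 82.
Row 3 must total 198; the given cells sum to 171, so (3,4) = 27.

17 42 62 77 / 22 37 57 82 / 87 52 32 27 / 72 67 47 12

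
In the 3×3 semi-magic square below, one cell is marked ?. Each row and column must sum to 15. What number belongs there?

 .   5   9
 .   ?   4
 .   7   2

From row 1, 15 − (5 + 9) gives (1,1) = 1.
Row 3 needs 15; the known cells sum to 9, so (3,1) = 6.
Column 1 must total 15; the given cells sum to 7, so (2,1) = 8.
Column 2 must total 15; the given cells sum to 12, so (2,2) = 3.

3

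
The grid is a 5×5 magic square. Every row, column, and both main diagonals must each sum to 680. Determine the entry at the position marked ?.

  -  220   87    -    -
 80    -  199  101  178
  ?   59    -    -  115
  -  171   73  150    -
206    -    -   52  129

157

Row 2 must total 680; the given cells sum to 558, so (2,2) = 122.
The remaining cell in column 2 is (5,2) = 680 − 572 = 108.
Row 5: 206 + 108 + 52 + 129 + ? = 680, so (5,3) = 185.
Using column 3: 87 + 199 + 73 + 185 + ? → (3,3) = 680 − 544 = 136.
The remaining cell in main diagonal is (1,1) = 680 − 537 = 143.
Using anti-diagonal: 101 + 136 + 171 + 206 + ? → (1,5) = 680 − 614 = 66.
Row 1 must total 680; the given cells sum to 516, so (1,4) = 164.
From column 4, 680 − (164 + 101 + 150 + 52) gives (3,4) = 213.
Column 5 needs 680; the known cells sum to 488, so (4,5) = 192.
Row 3: 59 + 136 + 213 + 115 + ? = 680, so (3,1) = 157.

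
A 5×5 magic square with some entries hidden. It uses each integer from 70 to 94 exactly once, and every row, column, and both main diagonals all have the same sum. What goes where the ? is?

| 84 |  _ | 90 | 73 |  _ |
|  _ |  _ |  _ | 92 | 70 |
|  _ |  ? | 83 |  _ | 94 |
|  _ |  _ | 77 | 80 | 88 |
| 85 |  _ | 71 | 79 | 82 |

The entries are 70 through 94, which sum to 2050, so each line sums to 2050/5 = 410.
Using row 5: 85 + 71 + 79 + 82 + ? → (5,2) = 410 − 317 = 93.
Column 3: 90 + 83 + 77 + 71 + ? = 410, so (2,3) = 89.
From column 4, 410 − (73 + 92 + 80 + 79) gives (3,4) = 86.
Using column 5: 70 + 94 + 88 + 82 + ? → (1,5) = 410 − 334 = 76.
From main diagonal, 410 − (84 + 83 + 80 + 82) gives (2,2) = 81.
Anti-diagonal must total 410; the given cells sum to 336, so (4,2) = 74.
Using row 1: 84 + 90 + 73 + 76 + ? → (1,2) = 410 − 323 = 87.
Row 2 must total 410; the given cells sum to 332, so (2,1) = 78.
Row 4 needs 410; the known cells sum to 319, so (4,1) = 91.
Column 1: 84 + 78 + 91 + 85 + ? = 410, so (3,1) = 72.
Column 2 must total 410; the given cells sum to 335, so (3,2) = 75.

75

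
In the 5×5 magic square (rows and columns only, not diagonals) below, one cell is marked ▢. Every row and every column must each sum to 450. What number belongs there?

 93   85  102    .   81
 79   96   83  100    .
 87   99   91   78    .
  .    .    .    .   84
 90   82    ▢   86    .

94

Using row 1: 93 + 85 + 102 + 81 + ? → (1,4) = 450 − 361 = 89.
Row 2: 79 + 96 + 83 + 100 + ? = 450, so (2,5) = 92.
The remaining cell in row 3 is (3,5) = 450 − 355 = 95.
Using column 1: 93 + 79 + 87 + 90 + ? → (4,1) = 450 − 349 = 101.
From column 2, 450 − (85 + 96 + 99 + 82) gives (4,2) = 88.
Column 4: 89 + 100 + 78 + 86 + ? = 450, so (4,4) = 97.
Column 5: 81 + 92 + 95 + 84 + ? = 450, so (5,5) = 98.
From row 4, 450 − (101 + 88 + 97 + 84) gives (4,3) = 80.
Row 5 must total 450; the given cells sum to 356, so (5,3) = 94.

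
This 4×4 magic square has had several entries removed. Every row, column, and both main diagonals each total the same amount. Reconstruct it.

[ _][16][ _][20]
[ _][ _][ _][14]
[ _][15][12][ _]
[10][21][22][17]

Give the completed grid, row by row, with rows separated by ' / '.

23 16 11 20 / 13 18 25 14 / 24 15 12 19 / 10 21 22 17

Row 4 is already complete: 10 + 21 + 22 + 17 = 70, so that is the magic constant.
The remaining cell in column 2 is (2,2) = 70 − 52 = 18.
Column 4 needs 70; the known cells sum to 51, so (3,4) = 19.
The remaining cell in main diagonal is (1,1) = 70 − 47 = 23.
The remaining cell in anti-diagonal is (2,3) = 70 − 45 = 25.
Using row 1: 23 + 16 + 20 + ? → (1,3) = 70 − 59 = 11.
Row 2 needs 70; the known cells sum to 57, so (2,1) = 13.
Row 3: 15 + 12 + 19 + ? = 70, so (3,1) = 24.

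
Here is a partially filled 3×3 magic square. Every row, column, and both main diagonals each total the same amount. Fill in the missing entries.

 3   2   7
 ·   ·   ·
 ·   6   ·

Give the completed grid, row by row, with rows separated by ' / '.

Row 1 is already complete: 3 + 2 + 7 = 12, so that is the magic constant.
Column 2 needs 12; the known cells sum to 8, so (2,2) = 4.
Main diagonal needs 12; the known cells sum to 7, so (3,3) = 5.
Anti-diagonal needs 12; the known cells sum to 11, so (3,1) = 1.
The remaining cell in column 1 is (2,1) = 12 − 4 = 8.
Column 3 must total 12; the given cells sum to 12, so (2,3) = 0.

3 2 7 / 8 4 0 / 1 6 5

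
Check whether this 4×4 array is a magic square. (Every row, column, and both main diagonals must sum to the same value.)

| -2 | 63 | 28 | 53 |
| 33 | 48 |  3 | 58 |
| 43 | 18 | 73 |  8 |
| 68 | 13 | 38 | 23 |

Row 1: -2 + 63 + 28 + 53 = 142.
Row 2: 33 + 48 + 3 + 58 = 142.
Row 3: 43 + 18 + 73 + 8 = 142.
Row 4: 68 + 13 + 38 + 23 = 142.
Column 1: -2 + 33 + 43 + 68 = 142.
Column 2: 63 + 48 + 18 + 13 = 142.
Column 3: 28 + 3 + 73 + 38 = 142.
Column 4: 53 + 58 + 8 + 23 = 142.
Main diagonal: -2 + 48 + 73 + 23 = 142.
Anti-diagonal: 53 + 3 + 18 + 68 = 142.
All lines sum to 142.

Yes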